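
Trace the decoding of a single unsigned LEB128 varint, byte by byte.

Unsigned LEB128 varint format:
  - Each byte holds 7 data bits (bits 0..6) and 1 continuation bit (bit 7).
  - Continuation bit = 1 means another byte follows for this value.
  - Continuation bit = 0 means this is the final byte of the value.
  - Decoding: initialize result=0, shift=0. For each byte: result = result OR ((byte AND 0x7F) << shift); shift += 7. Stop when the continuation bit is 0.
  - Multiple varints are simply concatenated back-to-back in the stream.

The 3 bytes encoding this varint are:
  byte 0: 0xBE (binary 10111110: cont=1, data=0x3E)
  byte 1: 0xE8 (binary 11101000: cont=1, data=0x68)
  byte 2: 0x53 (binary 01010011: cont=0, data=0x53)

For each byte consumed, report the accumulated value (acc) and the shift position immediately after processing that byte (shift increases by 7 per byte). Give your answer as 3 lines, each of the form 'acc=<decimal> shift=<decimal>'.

byte 0=0xBE: payload=0x3E=62, contrib = 62<<0 = 62; acc -> 62, shift -> 7
byte 1=0xE8: payload=0x68=104, contrib = 104<<7 = 13312; acc -> 13374, shift -> 14
byte 2=0x53: payload=0x53=83, contrib = 83<<14 = 1359872; acc -> 1373246, shift -> 21

Answer: acc=62 shift=7
acc=13374 shift=14
acc=1373246 shift=21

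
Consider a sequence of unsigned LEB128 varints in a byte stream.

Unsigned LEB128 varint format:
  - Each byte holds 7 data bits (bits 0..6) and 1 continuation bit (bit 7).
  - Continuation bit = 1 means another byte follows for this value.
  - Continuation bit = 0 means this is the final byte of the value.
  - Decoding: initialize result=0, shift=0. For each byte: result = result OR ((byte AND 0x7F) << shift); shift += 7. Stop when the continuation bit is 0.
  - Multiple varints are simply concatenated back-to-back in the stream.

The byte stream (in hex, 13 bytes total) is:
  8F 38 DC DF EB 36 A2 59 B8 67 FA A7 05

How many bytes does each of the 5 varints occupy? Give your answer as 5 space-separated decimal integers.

  byte[0]=0x8F cont=1 payload=0x0F=15: acc |= 15<<0 -> acc=15 shift=7
  byte[1]=0x38 cont=0 payload=0x38=56: acc |= 56<<7 -> acc=7183 shift=14 [end]
Varint 1: bytes[0:2] = 8F 38 -> value 7183 (2 byte(s))
  byte[2]=0xDC cont=1 payload=0x5C=92: acc |= 92<<0 -> acc=92 shift=7
  byte[3]=0xDF cont=1 payload=0x5F=95: acc |= 95<<7 -> acc=12252 shift=14
  byte[4]=0xEB cont=1 payload=0x6B=107: acc |= 107<<14 -> acc=1765340 shift=21
  byte[5]=0x36 cont=0 payload=0x36=54: acc |= 54<<21 -> acc=115011548 shift=28 [end]
Varint 2: bytes[2:6] = DC DF EB 36 -> value 115011548 (4 byte(s))
  byte[6]=0xA2 cont=1 payload=0x22=34: acc |= 34<<0 -> acc=34 shift=7
  byte[7]=0x59 cont=0 payload=0x59=89: acc |= 89<<7 -> acc=11426 shift=14 [end]
Varint 3: bytes[6:8] = A2 59 -> value 11426 (2 byte(s))
  byte[8]=0xB8 cont=1 payload=0x38=56: acc |= 56<<0 -> acc=56 shift=7
  byte[9]=0x67 cont=0 payload=0x67=103: acc |= 103<<7 -> acc=13240 shift=14 [end]
Varint 4: bytes[8:10] = B8 67 -> value 13240 (2 byte(s))
  byte[10]=0xFA cont=1 payload=0x7A=122: acc |= 122<<0 -> acc=122 shift=7
  byte[11]=0xA7 cont=1 payload=0x27=39: acc |= 39<<7 -> acc=5114 shift=14
  byte[12]=0x05 cont=0 payload=0x05=5: acc |= 5<<14 -> acc=87034 shift=21 [end]
Varint 5: bytes[10:13] = FA A7 05 -> value 87034 (3 byte(s))

Answer: 2 4 2 2 3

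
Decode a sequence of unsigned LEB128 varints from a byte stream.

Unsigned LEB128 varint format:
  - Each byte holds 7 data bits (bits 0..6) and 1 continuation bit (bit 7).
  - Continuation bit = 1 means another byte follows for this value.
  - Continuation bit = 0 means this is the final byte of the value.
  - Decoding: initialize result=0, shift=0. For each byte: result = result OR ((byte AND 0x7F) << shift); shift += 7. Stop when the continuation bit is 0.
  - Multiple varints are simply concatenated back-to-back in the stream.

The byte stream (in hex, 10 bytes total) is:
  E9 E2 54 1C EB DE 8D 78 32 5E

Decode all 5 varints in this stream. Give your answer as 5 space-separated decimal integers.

  byte[0]=0xE9 cont=1 payload=0x69=105: acc |= 105<<0 -> acc=105 shift=7
  byte[1]=0xE2 cont=1 payload=0x62=98: acc |= 98<<7 -> acc=12649 shift=14
  byte[2]=0x54 cont=0 payload=0x54=84: acc |= 84<<14 -> acc=1388905 shift=21 [end]
Varint 1: bytes[0:3] = E9 E2 54 -> value 1388905 (3 byte(s))
  byte[3]=0x1C cont=0 payload=0x1C=28: acc |= 28<<0 -> acc=28 shift=7 [end]
Varint 2: bytes[3:4] = 1C -> value 28 (1 byte(s))
  byte[4]=0xEB cont=1 payload=0x6B=107: acc |= 107<<0 -> acc=107 shift=7
  byte[5]=0xDE cont=1 payload=0x5E=94: acc |= 94<<7 -> acc=12139 shift=14
  byte[6]=0x8D cont=1 payload=0x0D=13: acc |= 13<<14 -> acc=225131 shift=21
  byte[7]=0x78 cont=0 payload=0x78=120: acc |= 120<<21 -> acc=251883371 shift=28 [end]
Varint 3: bytes[4:8] = EB DE 8D 78 -> value 251883371 (4 byte(s))
  byte[8]=0x32 cont=0 payload=0x32=50: acc |= 50<<0 -> acc=50 shift=7 [end]
Varint 4: bytes[8:9] = 32 -> value 50 (1 byte(s))
  byte[9]=0x5E cont=0 payload=0x5E=94: acc |= 94<<0 -> acc=94 shift=7 [end]
Varint 5: bytes[9:10] = 5E -> value 94 (1 byte(s))

Answer: 1388905 28 251883371 50 94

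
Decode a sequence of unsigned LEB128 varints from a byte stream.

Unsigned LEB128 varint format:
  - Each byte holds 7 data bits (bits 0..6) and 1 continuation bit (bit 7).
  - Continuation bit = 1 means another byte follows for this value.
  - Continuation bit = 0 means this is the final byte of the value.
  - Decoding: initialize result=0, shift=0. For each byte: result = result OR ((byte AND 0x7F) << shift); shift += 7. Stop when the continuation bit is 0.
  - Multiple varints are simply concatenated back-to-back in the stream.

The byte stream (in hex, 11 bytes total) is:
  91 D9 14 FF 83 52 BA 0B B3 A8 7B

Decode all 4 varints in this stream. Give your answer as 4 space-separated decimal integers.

  byte[0]=0x91 cont=1 payload=0x11=17: acc |= 17<<0 -> acc=17 shift=7
  byte[1]=0xD9 cont=1 payload=0x59=89: acc |= 89<<7 -> acc=11409 shift=14
  byte[2]=0x14 cont=0 payload=0x14=20: acc |= 20<<14 -> acc=339089 shift=21 [end]
Varint 1: bytes[0:3] = 91 D9 14 -> value 339089 (3 byte(s))
  byte[3]=0xFF cont=1 payload=0x7F=127: acc |= 127<<0 -> acc=127 shift=7
  byte[4]=0x83 cont=1 payload=0x03=3: acc |= 3<<7 -> acc=511 shift=14
  byte[5]=0x52 cont=0 payload=0x52=82: acc |= 82<<14 -> acc=1343999 shift=21 [end]
Varint 2: bytes[3:6] = FF 83 52 -> value 1343999 (3 byte(s))
  byte[6]=0xBA cont=1 payload=0x3A=58: acc |= 58<<0 -> acc=58 shift=7
  byte[7]=0x0B cont=0 payload=0x0B=11: acc |= 11<<7 -> acc=1466 shift=14 [end]
Varint 3: bytes[6:8] = BA 0B -> value 1466 (2 byte(s))
  byte[8]=0xB3 cont=1 payload=0x33=51: acc |= 51<<0 -> acc=51 shift=7
  byte[9]=0xA8 cont=1 payload=0x28=40: acc |= 40<<7 -> acc=5171 shift=14
  byte[10]=0x7B cont=0 payload=0x7B=123: acc |= 123<<14 -> acc=2020403 shift=21 [end]
Varint 4: bytes[8:11] = B3 A8 7B -> value 2020403 (3 byte(s))

Answer: 339089 1343999 1466 2020403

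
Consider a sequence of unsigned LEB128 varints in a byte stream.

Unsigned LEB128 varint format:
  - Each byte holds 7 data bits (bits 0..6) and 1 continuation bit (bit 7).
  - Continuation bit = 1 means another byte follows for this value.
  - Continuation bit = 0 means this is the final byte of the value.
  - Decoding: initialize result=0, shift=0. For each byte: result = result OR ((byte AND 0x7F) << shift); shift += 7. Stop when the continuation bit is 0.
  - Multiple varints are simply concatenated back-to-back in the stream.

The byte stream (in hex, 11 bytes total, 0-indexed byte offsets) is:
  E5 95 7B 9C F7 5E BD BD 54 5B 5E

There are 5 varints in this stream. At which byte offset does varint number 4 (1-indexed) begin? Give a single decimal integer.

Answer: 9

Derivation:
  byte[0]=0xE5 cont=1 payload=0x65=101: acc |= 101<<0 -> acc=101 shift=7
  byte[1]=0x95 cont=1 payload=0x15=21: acc |= 21<<7 -> acc=2789 shift=14
  byte[2]=0x7B cont=0 payload=0x7B=123: acc |= 123<<14 -> acc=2018021 shift=21 [end]
Varint 1: bytes[0:3] = E5 95 7B -> value 2018021 (3 byte(s))
  byte[3]=0x9C cont=1 payload=0x1C=28: acc |= 28<<0 -> acc=28 shift=7
  byte[4]=0xF7 cont=1 payload=0x77=119: acc |= 119<<7 -> acc=15260 shift=14
  byte[5]=0x5E cont=0 payload=0x5E=94: acc |= 94<<14 -> acc=1555356 shift=21 [end]
Varint 2: bytes[3:6] = 9C F7 5E -> value 1555356 (3 byte(s))
  byte[6]=0xBD cont=1 payload=0x3D=61: acc |= 61<<0 -> acc=61 shift=7
  byte[7]=0xBD cont=1 payload=0x3D=61: acc |= 61<<7 -> acc=7869 shift=14
  byte[8]=0x54 cont=0 payload=0x54=84: acc |= 84<<14 -> acc=1384125 shift=21 [end]
Varint 3: bytes[6:9] = BD BD 54 -> value 1384125 (3 byte(s))
  byte[9]=0x5B cont=0 payload=0x5B=91: acc |= 91<<0 -> acc=91 shift=7 [end]
Varint 4: bytes[9:10] = 5B -> value 91 (1 byte(s))
  byte[10]=0x5E cont=0 payload=0x5E=94: acc |= 94<<0 -> acc=94 shift=7 [end]
Varint 5: bytes[10:11] = 5E -> value 94 (1 byte(s))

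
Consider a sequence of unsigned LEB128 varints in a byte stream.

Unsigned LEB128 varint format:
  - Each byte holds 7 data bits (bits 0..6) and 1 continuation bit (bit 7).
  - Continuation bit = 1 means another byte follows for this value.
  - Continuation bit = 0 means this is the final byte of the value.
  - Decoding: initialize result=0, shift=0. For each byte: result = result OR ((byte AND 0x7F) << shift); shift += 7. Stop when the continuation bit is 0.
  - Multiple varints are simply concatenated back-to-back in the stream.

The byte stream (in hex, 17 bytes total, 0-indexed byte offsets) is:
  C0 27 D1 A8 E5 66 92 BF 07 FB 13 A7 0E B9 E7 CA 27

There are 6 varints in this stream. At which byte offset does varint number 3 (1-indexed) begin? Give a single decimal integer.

Answer: 6

Derivation:
  byte[0]=0xC0 cont=1 payload=0x40=64: acc |= 64<<0 -> acc=64 shift=7
  byte[1]=0x27 cont=0 payload=0x27=39: acc |= 39<<7 -> acc=5056 shift=14 [end]
Varint 1: bytes[0:2] = C0 27 -> value 5056 (2 byte(s))
  byte[2]=0xD1 cont=1 payload=0x51=81: acc |= 81<<0 -> acc=81 shift=7
  byte[3]=0xA8 cont=1 payload=0x28=40: acc |= 40<<7 -> acc=5201 shift=14
  byte[4]=0xE5 cont=1 payload=0x65=101: acc |= 101<<14 -> acc=1659985 shift=21
  byte[5]=0x66 cont=0 payload=0x66=102: acc |= 102<<21 -> acc=215569489 shift=28 [end]
Varint 2: bytes[2:6] = D1 A8 E5 66 -> value 215569489 (4 byte(s))
  byte[6]=0x92 cont=1 payload=0x12=18: acc |= 18<<0 -> acc=18 shift=7
  byte[7]=0xBF cont=1 payload=0x3F=63: acc |= 63<<7 -> acc=8082 shift=14
  byte[8]=0x07 cont=0 payload=0x07=7: acc |= 7<<14 -> acc=122770 shift=21 [end]
Varint 3: bytes[6:9] = 92 BF 07 -> value 122770 (3 byte(s))
  byte[9]=0xFB cont=1 payload=0x7B=123: acc |= 123<<0 -> acc=123 shift=7
  byte[10]=0x13 cont=0 payload=0x13=19: acc |= 19<<7 -> acc=2555 shift=14 [end]
Varint 4: bytes[9:11] = FB 13 -> value 2555 (2 byte(s))
  byte[11]=0xA7 cont=1 payload=0x27=39: acc |= 39<<0 -> acc=39 shift=7
  byte[12]=0x0E cont=0 payload=0x0E=14: acc |= 14<<7 -> acc=1831 shift=14 [end]
Varint 5: bytes[11:13] = A7 0E -> value 1831 (2 byte(s))
  byte[13]=0xB9 cont=1 payload=0x39=57: acc |= 57<<0 -> acc=57 shift=7
  byte[14]=0xE7 cont=1 payload=0x67=103: acc |= 103<<7 -> acc=13241 shift=14
  byte[15]=0xCA cont=1 payload=0x4A=74: acc |= 74<<14 -> acc=1225657 shift=21
  byte[16]=0x27 cont=0 payload=0x27=39: acc |= 39<<21 -> acc=83014585 shift=28 [end]
Varint 6: bytes[13:17] = B9 E7 CA 27 -> value 83014585 (4 byte(s))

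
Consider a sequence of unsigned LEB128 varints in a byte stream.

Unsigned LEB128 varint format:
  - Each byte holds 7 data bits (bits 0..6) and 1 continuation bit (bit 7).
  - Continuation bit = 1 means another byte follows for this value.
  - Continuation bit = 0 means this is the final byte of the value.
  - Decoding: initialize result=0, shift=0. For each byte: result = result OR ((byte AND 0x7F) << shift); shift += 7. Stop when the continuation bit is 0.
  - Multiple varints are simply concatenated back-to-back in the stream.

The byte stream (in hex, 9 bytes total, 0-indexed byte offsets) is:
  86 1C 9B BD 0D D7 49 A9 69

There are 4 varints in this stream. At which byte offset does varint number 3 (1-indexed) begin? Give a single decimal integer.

  byte[0]=0x86 cont=1 payload=0x06=6: acc |= 6<<0 -> acc=6 shift=7
  byte[1]=0x1C cont=0 payload=0x1C=28: acc |= 28<<7 -> acc=3590 shift=14 [end]
Varint 1: bytes[0:2] = 86 1C -> value 3590 (2 byte(s))
  byte[2]=0x9B cont=1 payload=0x1B=27: acc |= 27<<0 -> acc=27 shift=7
  byte[3]=0xBD cont=1 payload=0x3D=61: acc |= 61<<7 -> acc=7835 shift=14
  byte[4]=0x0D cont=0 payload=0x0D=13: acc |= 13<<14 -> acc=220827 shift=21 [end]
Varint 2: bytes[2:5] = 9B BD 0D -> value 220827 (3 byte(s))
  byte[5]=0xD7 cont=1 payload=0x57=87: acc |= 87<<0 -> acc=87 shift=7
  byte[6]=0x49 cont=0 payload=0x49=73: acc |= 73<<7 -> acc=9431 shift=14 [end]
Varint 3: bytes[5:7] = D7 49 -> value 9431 (2 byte(s))
  byte[7]=0xA9 cont=1 payload=0x29=41: acc |= 41<<0 -> acc=41 shift=7
  byte[8]=0x69 cont=0 payload=0x69=105: acc |= 105<<7 -> acc=13481 shift=14 [end]
Varint 4: bytes[7:9] = A9 69 -> value 13481 (2 byte(s))

Answer: 5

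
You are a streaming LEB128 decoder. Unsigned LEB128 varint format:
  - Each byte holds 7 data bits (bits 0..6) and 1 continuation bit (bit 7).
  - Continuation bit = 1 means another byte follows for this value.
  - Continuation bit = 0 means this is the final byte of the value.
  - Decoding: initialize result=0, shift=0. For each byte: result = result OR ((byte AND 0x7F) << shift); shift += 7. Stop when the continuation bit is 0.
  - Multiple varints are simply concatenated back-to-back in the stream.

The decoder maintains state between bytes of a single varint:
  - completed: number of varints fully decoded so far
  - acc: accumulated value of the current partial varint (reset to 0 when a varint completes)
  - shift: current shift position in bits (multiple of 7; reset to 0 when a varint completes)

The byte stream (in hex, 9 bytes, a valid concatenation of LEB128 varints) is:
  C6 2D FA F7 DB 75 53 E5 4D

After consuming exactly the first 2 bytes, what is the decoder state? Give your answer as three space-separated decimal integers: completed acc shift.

Answer: 1 0 0

Derivation:
byte[0]=0xC6 cont=1 payload=0x46: acc |= 70<<0 -> completed=0 acc=70 shift=7
byte[1]=0x2D cont=0 payload=0x2D: varint #1 complete (value=5830); reset -> completed=1 acc=0 shift=0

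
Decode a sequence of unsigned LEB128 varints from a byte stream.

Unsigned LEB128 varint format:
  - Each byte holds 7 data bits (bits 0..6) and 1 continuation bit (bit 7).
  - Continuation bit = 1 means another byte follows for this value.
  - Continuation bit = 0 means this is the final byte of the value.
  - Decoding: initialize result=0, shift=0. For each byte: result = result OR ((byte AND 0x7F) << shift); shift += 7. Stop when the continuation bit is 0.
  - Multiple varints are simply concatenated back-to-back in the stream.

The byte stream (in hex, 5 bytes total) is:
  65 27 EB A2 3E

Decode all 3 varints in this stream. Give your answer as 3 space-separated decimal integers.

Answer: 101 39 1020267

Derivation:
  byte[0]=0x65 cont=0 payload=0x65=101: acc |= 101<<0 -> acc=101 shift=7 [end]
Varint 1: bytes[0:1] = 65 -> value 101 (1 byte(s))
  byte[1]=0x27 cont=0 payload=0x27=39: acc |= 39<<0 -> acc=39 shift=7 [end]
Varint 2: bytes[1:2] = 27 -> value 39 (1 byte(s))
  byte[2]=0xEB cont=1 payload=0x6B=107: acc |= 107<<0 -> acc=107 shift=7
  byte[3]=0xA2 cont=1 payload=0x22=34: acc |= 34<<7 -> acc=4459 shift=14
  byte[4]=0x3E cont=0 payload=0x3E=62: acc |= 62<<14 -> acc=1020267 shift=21 [end]
Varint 3: bytes[2:5] = EB A2 3E -> value 1020267 (3 byte(s))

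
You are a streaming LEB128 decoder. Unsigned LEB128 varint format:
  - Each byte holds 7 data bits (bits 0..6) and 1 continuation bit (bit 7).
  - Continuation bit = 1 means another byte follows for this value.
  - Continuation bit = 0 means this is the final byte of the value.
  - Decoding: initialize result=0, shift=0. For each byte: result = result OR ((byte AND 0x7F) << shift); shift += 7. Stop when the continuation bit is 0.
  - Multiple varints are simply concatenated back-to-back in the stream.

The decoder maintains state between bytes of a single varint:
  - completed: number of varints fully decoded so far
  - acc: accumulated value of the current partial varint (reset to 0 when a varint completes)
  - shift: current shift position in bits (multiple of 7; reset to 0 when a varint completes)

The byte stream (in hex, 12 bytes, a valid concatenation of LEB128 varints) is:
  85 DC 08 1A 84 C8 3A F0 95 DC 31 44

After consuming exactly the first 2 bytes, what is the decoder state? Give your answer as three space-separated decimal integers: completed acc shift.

Answer: 0 11781 14

Derivation:
byte[0]=0x85 cont=1 payload=0x05: acc |= 5<<0 -> completed=0 acc=5 shift=7
byte[1]=0xDC cont=1 payload=0x5C: acc |= 92<<7 -> completed=0 acc=11781 shift=14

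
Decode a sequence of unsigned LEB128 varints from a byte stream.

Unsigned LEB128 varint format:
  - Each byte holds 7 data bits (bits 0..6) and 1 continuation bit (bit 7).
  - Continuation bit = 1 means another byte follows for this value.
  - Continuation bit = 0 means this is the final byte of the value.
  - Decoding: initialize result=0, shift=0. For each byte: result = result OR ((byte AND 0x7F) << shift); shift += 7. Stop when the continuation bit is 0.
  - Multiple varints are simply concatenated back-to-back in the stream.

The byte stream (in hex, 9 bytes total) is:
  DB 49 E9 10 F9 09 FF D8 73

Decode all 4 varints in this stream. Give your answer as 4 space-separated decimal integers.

  byte[0]=0xDB cont=1 payload=0x5B=91: acc |= 91<<0 -> acc=91 shift=7
  byte[1]=0x49 cont=0 payload=0x49=73: acc |= 73<<7 -> acc=9435 shift=14 [end]
Varint 1: bytes[0:2] = DB 49 -> value 9435 (2 byte(s))
  byte[2]=0xE9 cont=1 payload=0x69=105: acc |= 105<<0 -> acc=105 shift=7
  byte[3]=0x10 cont=0 payload=0x10=16: acc |= 16<<7 -> acc=2153 shift=14 [end]
Varint 2: bytes[2:4] = E9 10 -> value 2153 (2 byte(s))
  byte[4]=0xF9 cont=1 payload=0x79=121: acc |= 121<<0 -> acc=121 shift=7
  byte[5]=0x09 cont=0 payload=0x09=9: acc |= 9<<7 -> acc=1273 shift=14 [end]
Varint 3: bytes[4:6] = F9 09 -> value 1273 (2 byte(s))
  byte[6]=0xFF cont=1 payload=0x7F=127: acc |= 127<<0 -> acc=127 shift=7
  byte[7]=0xD8 cont=1 payload=0x58=88: acc |= 88<<7 -> acc=11391 shift=14
  byte[8]=0x73 cont=0 payload=0x73=115: acc |= 115<<14 -> acc=1895551 shift=21 [end]
Varint 4: bytes[6:9] = FF D8 73 -> value 1895551 (3 byte(s))

Answer: 9435 2153 1273 1895551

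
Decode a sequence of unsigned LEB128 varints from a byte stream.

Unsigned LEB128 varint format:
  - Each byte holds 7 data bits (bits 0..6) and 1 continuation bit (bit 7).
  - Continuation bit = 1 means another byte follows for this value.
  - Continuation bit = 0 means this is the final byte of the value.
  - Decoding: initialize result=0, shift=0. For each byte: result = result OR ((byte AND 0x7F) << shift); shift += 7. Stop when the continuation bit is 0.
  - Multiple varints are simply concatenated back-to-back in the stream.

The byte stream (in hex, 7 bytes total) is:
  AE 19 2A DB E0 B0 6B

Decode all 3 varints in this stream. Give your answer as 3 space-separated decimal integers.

  byte[0]=0xAE cont=1 payload=0x2E=46: acc |= 46<<0 -> acc=46 shift=7
  byte[1]=0x19 cont=0 payload=0x19=25: acc |= 25<<7 -> acc=3246 shift=14 [end]
Varint 1: bytes[0:2] = AE 19 -> value 3246 (2 byte(s))
  byte[2]=0x2A cont=0 payload=0x2A=42: acc |= 42<<0 -> acc=42 shift=7 [end]
Varint 2: bytes[2:3] = 2A -> value 42 (1 byte(s))
  byte[3]=0xDB cont=1 payload=0x5B=91: acc |= 91<<0 -> acc=91 shift=7
  byte[4]=0xE0 cont=1 payload=0x60=96: acc |= 96<<7 -> acc=12379 shift=14
  byte[5]=0xB0 cont=1 payload=0x30=48: acc |= 48<<14 -> acc=798811 shift=21
  byte[6]=0x6B cont=0 payload=0x6B=107: acc |= 107<<21 -> acc=225194075 shift=28 [end]
Varint 3: bytes[3:7] = DB E0 B0 6B -> value 225194075 (4 byte(s))

Answer: 3246 42 225194075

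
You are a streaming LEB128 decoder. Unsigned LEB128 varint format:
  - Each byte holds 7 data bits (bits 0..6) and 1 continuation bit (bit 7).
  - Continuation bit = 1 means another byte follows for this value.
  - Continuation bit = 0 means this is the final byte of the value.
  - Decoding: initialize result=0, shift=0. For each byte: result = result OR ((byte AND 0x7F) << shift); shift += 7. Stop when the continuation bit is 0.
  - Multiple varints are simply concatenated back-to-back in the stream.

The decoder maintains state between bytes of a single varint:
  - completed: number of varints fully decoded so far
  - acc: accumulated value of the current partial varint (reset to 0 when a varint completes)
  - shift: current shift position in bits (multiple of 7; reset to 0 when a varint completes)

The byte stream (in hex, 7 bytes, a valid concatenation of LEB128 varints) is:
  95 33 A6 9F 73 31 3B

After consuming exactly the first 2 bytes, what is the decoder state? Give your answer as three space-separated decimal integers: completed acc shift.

Answer: 1 0 0

Derivation:
byte[0]=0x95 cont=1 payload=0x15: acc |= 21<<0 -> completed=0 acc=21 shift=7
byte[1]=0x33 cont=0 payload=0x33: varint #1 complete (value=6549); reset -> completed=1 acc=0 shift=0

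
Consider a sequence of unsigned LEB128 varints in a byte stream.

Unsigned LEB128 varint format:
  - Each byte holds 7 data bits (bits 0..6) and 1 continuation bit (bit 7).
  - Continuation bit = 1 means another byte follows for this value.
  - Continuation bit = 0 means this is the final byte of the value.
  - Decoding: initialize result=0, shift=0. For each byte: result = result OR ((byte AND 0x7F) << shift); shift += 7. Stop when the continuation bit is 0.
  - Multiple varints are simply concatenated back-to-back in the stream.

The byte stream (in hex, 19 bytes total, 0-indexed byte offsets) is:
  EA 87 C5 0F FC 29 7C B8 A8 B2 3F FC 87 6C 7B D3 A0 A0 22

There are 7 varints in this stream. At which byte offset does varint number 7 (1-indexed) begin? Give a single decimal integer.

Answer: 15

Derivation:
  byte[0]=0xEA cont=1 payload=0x6A=106: acc |= 106<<0 -> acc=106 shift=7
  byte[1]=0x87 cont=1 payload=0x07=7: acc |= 7<<7 -> acc=1002 shift=14
  byte[2]=0xC5 cont=1 payload=0x45=69: acc |= 69<<14 -> acc=1131498 shift=21
  byte[3]=0x0F cont=0 payload=0x0F=15: acc |= 15<<21 -> acc=32588778 shift=28 [end]
Varint 1: bytes[0:4] = EA 87 C5 0F -> value 32588778 (4 byte(s))
  byte[4]=0xFC cont=1 payload=0x7C=124: acc |= 124<<0 -> acc=124 shift=7
  byte[5]=0x29 cont=0 payload=0x29=41: acc |= 41<<7 -> acc=5372 shift=14 [end]
Varint 2: bytes[4:6] = FC 29 -> value 5372 (2 byte(s))
  byte[6]=0x7C cont=0 payload=0x7C=124: acc |= 124<<0 -> acc=124 shift=7 [end]
Varint 3: bytes[6:7] = 7C -> value 124 (1 byte(s))
  byte[7]=0xB8 cont=1 payload=0x38=56: acc |= 56<<0 -> acc=56 shift=7
  byte[8]=0xA8 cont=1 payload=0x28=40: acc |= 40<<7 -> acc=5176 shift=14
  byte[9]=0xB2 cont=1 payload=0x32=50: acc |= 50<<14 -> acc=824376 shift=21
  byte[10]=0x3F cont=0 payload=0x3F=63: acc |= 63<<21 -> acc=132944952 shift=28 [end]
Varint 4: bytes[7:11] = B8 A8 B2 3F -> value 132944952 (4 byte(s))
  byte[11]=0xFC cont=1 payload=0x7C=124: acc |= 124<<0 -> acc=124 shift=7
  byte[12]=0x87 cont=1 payload=0x07=7: acc |= 7<<7 -> acc=1020 shift=14
  byte[13]=0x6C cont=0 payload=0x6C=108: acc |= 108<<14 -> acc=1770492 shift=21 [end]
Varint 5: bytes[11:14] = FC 87 6C -> value 1770492 (3 byte(s))
  byte[14]=0x7B cont=0 payload=0x7B=123: acc |= 123<<0 -> acc=123 shift=7 [end]
Varint 6: bytes[14:15] = 7B -> value 123 (1 byte(s))
  byte[15]=0xD3 cont=1 payload=0x53=83: acc |= 83<<0 -> acc=83 shift=7
  byte[16]=0xA0 cont=1 payload=0x20=32: acc |= 32<<7 -> acc=4179 shift=14
  byte[17]=0xA0 cont=1 payload=0x20=32: acc |= 32<<14 -> acc=528467 shift=21
  byte[18]=0x22 cont=0 payload=0x22=34: acc |= 34<<21 -> acc=71831635 shift=28 [end]
Varint 7: bytes[15:19] = D3 A0 A0 22 -> value 71831635 (4 byte(s))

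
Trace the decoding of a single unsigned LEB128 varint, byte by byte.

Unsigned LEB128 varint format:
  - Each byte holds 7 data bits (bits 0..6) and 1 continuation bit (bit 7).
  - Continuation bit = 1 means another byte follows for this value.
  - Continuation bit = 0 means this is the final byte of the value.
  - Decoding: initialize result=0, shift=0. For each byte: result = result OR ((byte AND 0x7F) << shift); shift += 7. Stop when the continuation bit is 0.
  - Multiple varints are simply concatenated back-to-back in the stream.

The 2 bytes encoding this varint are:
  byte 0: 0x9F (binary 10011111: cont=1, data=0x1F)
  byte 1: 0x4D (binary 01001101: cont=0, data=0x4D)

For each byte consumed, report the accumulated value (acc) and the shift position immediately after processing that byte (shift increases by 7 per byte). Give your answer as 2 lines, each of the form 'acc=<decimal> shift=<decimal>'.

Answer: acc=31 shift=7
acc=9887 shift=14

Derivation:
byte 0=0x9F: payload=0x1F=31, contrib = 31<<0 = 31; acc -> 31, shift -> 7
byte 1=0x4D: payload=0x4D=77, contrib = 77<<7 = 9856; acc -> 9887, shift -> 14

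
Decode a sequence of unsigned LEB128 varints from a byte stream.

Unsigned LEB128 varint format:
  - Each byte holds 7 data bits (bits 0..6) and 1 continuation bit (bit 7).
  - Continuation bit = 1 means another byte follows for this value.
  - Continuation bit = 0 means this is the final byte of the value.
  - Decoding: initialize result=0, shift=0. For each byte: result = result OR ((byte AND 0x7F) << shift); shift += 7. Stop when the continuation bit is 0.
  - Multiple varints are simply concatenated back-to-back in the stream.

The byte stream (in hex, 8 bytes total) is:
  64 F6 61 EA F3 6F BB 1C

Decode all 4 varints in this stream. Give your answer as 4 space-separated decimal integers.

  byte[0]=0x64 cont=0 payload=0x64=100: acc |= 100<<0 -> acc=100 shift=7 [end]
Varint 1: bytes[0:1] = 64 -> value 100 (1 byte(s))
  byte[1]=0xF6 cont=1 payload=0x76=118: acc |= 118<<0 -> acc=118 shift=7
  byte[2]=0x61 cont=0 payload=0x61=97: acc |= 97<<7 -> acc=12534 shift=14 [end]
Varint 2: bytes[1:3] = F6 61 -> value 12534 (2 byte(s))
  byte[3]=0xEA cont=1 payload=0x6A=106: acc |= 106<<0 -> acc=106 shift=7
  byte[4]=0xF3 cont=1 payload=0x73=115: acc |= 115<<7 -> acc=14826 shift=14
  byte[5]=0x6F cont=0 payload=0x6F=111: acc |= 111<<14 -> acc=1833450 shift=21 [end]
Varint 3: bytes[3:6] = EA F3 6F -> value 1833450 (3 byte(s))
  byte[6]=0xBB cont=1 payload=0x3B=59: acc |= 59<<0 -> acc=59 shift=7
  byte[7]=0x1C cont=0 payload=0x1C=28: acc |= 28<<7 -> acc=3643 shift=14 [end]
Varint 4: bytes[6:8] = BB 1C -> value 3643 (2 byte(s))

Answer: 100 12534 1833450 3643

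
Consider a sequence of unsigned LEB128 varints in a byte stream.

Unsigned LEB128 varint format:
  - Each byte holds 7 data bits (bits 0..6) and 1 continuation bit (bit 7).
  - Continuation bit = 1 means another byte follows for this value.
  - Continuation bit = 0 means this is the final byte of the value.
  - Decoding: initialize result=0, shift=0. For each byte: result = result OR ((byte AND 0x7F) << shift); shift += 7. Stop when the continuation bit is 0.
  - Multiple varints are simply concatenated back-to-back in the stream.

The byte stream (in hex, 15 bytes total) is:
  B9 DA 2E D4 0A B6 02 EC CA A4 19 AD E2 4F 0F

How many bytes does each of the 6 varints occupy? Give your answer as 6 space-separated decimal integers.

Answer: 3 2 2 4 3 1

Derivation:
  byte[0]=0xB9 cont=1 payload=0x39=57: acc |= 57<<0 -> acc=57 shift=7
  byte[1]=0xDA cont=1 payload=0x5A=90: acc |= 90<<7 -> acc=11577 shift=14
  byte[2]=0x2E cont=0 payload=0x2E=46: acc |= 46<<14 -> acc=765241 shift=21 [end]
Varint 1: bytes[0:3] = B9 DA 2E -> value 765241 (3 byte(s))
  byte[3]=0xD4 cont=1 payload=0x54=84: acc |= 84<<0 -> acc=84 shift=7
  byte[4]=0x0A cont=0 payload=0x0A=10: acc |= 10<<7 -> acc=1364 shift=14 [end]
Varint 2: bytes[3:5] = D4 0A -> value 1364 (2 byte(s))
  byte[5]=0xB6 cont=1 payload=0x36=54: acc |= 54<<0 -> acc=54 shift=7
  byte[6]=0x02 cont=0 payload=0x02=2: acc |= 2<<7 -> acc=310 shift=14 [end]
Varint 3: bytes[5:7] = B6 02 -> value 310 (2 byte(s))
  byte[7]=0xEC cont=1 payload=0x6C=108: acc |= 108<<0 -> acc=108 shift=7
  byte[8]=0xCA cont=1 payload=0x4A=74: acc |= 74<<7 -> acc=9580 shift=14
  byte[9]=0xA4 cont=1 payload=0x24=36: acc |= 36<<14 -> acc=599404 shift=21
  byte[10]=0x19 cont=0 payload=0x19=25: acc |= 25<<21 -> acc=53028204 shift=28 [end]
Varint 4: bytes[7:11] = EC CA A4 19 -> value 53028204 (4 byte(s))
  byte[11]=0xAD cont=1 payload=0x2D=45: acc |= 45<<0 -> acc=45 shift=7
  byte[12]=0xE2 cont=1 payload=0x62=98: acc |= 98<<7 -> acc=12589 shift=14
  byte[13]=0x4F cont=0 payload=0x4F=79: acc |= 79<<14 -> acc=1306925 shift=21 [end]
Varint 5: bytes[11:14] = AD E2 4F -> value 1306925 (3 byte(s))
  byte[14]=0x0F cont=0 payload=0x0F=15: acc |= 15<<0 -> acc=15 shift=7 [end]
Varint 6: bytes[14:15] = 0F -> value 15 (1 byte(s))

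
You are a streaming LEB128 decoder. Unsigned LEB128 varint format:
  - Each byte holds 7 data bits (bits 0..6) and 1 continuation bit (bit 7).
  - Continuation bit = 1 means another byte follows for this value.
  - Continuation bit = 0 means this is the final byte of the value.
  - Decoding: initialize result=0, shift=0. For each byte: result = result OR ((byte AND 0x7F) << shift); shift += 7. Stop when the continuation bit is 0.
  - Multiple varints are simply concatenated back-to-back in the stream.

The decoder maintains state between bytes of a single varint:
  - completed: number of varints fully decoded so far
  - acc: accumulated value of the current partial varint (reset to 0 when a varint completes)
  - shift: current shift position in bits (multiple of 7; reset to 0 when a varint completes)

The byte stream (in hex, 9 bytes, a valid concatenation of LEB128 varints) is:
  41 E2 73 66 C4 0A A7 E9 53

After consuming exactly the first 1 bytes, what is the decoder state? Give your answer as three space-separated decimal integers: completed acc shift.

Answer: 1 0 0

Derivation:
byte[0]=0x41 cont=0 payload=0x41: varint #1 complete (value=65); reset -> completed=1 acc=0 shift=0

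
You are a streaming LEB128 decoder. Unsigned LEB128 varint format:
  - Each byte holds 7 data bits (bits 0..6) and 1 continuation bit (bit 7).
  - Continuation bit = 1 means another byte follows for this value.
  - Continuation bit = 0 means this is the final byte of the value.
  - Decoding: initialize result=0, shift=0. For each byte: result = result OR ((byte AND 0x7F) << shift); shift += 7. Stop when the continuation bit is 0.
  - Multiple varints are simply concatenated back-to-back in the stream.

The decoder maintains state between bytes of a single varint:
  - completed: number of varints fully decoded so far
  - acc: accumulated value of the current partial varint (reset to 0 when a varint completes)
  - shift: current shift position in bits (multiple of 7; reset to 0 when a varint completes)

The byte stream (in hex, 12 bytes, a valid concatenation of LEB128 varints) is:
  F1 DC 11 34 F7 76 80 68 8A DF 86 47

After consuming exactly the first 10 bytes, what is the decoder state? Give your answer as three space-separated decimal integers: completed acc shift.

Answer: 4 12170 14

Derivation:
byte[0]=0xF1 cont=1 payload=0x71: acc |= 113<<0 -> completed=0 acc=113 shift=7
byte[1]=0xDC cont=1 payload=0x5C: acc |= 92<<7 -> completed=0 acc=11889 shift=14
byte[2]=0x11 cont=0 payload=0x11: varint #1 complete (value=290417); reset -> completed=1 acc=0 shift=0
byte[3]=0x34 cont=0 payload=0x34: varint #2 complete (value=52); reset -> completed=2 acc=0 shift=0
byte[4]=0xF7 cont=1 payload=0x77: acc |= 119<<0 -> completed=2 acc=119 shift=7
byte[5]=0x76 cont=0 payload=0x76: varint #3 complete (value=15223); reset -> completed=3 acc=0 shift=0
byte[6]=0x80 cont=1 payload=0x00: acc |= 0<<0 -> completed=3 acc=0 shift=7
byte[7]=0x68 cont=0 payload=0x68: varint #4 complete (value=13312); reset -> completed=4 acc=0 shift=0
byte[8]=0x8A cont=1 payload=0x0A: acc |= 10<<0 -> completed=4 acc=10 shift=7
byte[9]=0xDF cont=1 payload=0x5F: acc |= 95<<7 -> completed=4 acc=12170 shift=14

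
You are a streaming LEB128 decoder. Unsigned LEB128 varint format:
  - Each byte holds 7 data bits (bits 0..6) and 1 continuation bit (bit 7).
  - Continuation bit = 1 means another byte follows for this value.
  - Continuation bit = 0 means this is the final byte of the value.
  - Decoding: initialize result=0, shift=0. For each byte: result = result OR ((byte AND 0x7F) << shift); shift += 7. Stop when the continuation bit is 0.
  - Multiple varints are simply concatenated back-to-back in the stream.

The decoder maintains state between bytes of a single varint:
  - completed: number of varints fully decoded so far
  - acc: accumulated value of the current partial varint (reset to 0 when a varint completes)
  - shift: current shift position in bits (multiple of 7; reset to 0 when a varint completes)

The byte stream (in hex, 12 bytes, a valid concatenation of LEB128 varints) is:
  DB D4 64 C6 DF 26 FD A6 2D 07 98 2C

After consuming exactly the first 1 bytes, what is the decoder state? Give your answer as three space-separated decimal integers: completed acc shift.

byte[0]=0xDB cont=1 payload=0x5B: acc |= 91<<0 -> completed=0 acc=91 shift=7

Answer: 0 91 7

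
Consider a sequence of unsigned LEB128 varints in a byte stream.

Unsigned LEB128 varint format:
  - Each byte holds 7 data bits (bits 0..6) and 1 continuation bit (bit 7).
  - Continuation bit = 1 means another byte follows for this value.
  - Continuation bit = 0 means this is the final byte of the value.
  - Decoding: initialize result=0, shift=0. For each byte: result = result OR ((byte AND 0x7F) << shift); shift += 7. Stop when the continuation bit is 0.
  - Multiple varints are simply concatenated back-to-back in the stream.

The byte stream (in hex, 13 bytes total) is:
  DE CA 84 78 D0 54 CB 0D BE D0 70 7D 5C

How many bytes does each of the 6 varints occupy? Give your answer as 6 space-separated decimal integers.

Answer: 4 2 2 3 1 1

Derivation:
  byte[0]=0xDE cont=1 payload=0x5E=94: acc |= 94<<0 -> acc=94 shift=7
  byte[1]=0xCA cont=1 payload=0x4A=74: acc |= 74<<7 -> acc=9566 shift=14
  byte[2]=0x84 cont=1 payload=0x04=4: acc |= 4<<14 -> acc=75102 shift=21
  byte[3]=0x78 cont=0 payload=0x78=120: acc |= 120<<21 -> acc=251733342 shift=28 [end]
Varint 1: bytes[0:4] = DE CA 84 78 -> value 251733342 (4 byte(s))
  byte[4]=0xD0 cont=1 payload=0x50=80: acc |= 80<<0 -> acc=80 shift=7
  byte[5]=0x54 cont=0 payload=0x54=84: acc |= 84<<7 -> acc=10832 shift=14 [end]
Varint 2: bytes[4:6] = D0 54 -> value 10832 (2 byte(s))
  byte[6]=0xCB cont=1 payload=0x4B=75: acc |= 75<<0 -> acc=75 shift=7
  byte[7]=0x0D cont=0 payload=0x0D=13: acc |= 13<<7 -> acc=1739 shift=14 [end]
Varint 3: bytes[6:8] = CB 0D -> value 1739 (2 byte(s))
  byte[8]=0xBE cont=1 payload=0x3E=62: acc |= 62<<0 -> acc=62 shift=7
  byte[9]=0xD0 cont=1 payload=0x50=80: acc |= 80<<7 -> acc=10302 shift=14
  byte[10]=0x70 cont=0 payload=0x70=112: acc |= 112<<14 -> acc=1845310 shift=21 [end]
Varint 4: bytes[8:11] = BE D0 70 -> value 1845310 (3 byte(s))
  byte[11]=0x7D cont=0 payload=0x7D=125: acc |= 125<<0 -> acc=125 shift=7 [end]
Varint 5: bytes[11:12] = 7D -> value 125 (1 byte(s))
  byte[12]=0x5C cont=0 payload=0x5C=92: acc |= 92<<0 -> acc=92 shift=7 [end]
Varint 6: bytes[12:13] = 5C -> value 92 (1 byte(s))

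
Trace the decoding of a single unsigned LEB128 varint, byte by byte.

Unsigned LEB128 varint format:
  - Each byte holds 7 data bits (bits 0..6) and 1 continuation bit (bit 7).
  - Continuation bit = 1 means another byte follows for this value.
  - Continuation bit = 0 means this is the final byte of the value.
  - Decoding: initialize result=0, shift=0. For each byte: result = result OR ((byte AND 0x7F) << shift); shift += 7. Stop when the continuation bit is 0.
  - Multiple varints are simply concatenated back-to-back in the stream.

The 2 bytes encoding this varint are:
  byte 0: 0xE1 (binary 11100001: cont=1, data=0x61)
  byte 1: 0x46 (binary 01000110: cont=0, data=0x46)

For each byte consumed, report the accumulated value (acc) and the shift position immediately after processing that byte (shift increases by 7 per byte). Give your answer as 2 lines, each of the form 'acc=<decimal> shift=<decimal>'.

Answer: acc=97 shift=7
acc=9057 shift=14

Derivation:
byte 0=0xE1: payload=0x61=97, contrib = 97<<0 = 97; acc -> 97, shift -> 7
byte 1=0x46: payload=0x46=70, contrib = 70<<7 = 8960; acc -> 9057, shift -> 14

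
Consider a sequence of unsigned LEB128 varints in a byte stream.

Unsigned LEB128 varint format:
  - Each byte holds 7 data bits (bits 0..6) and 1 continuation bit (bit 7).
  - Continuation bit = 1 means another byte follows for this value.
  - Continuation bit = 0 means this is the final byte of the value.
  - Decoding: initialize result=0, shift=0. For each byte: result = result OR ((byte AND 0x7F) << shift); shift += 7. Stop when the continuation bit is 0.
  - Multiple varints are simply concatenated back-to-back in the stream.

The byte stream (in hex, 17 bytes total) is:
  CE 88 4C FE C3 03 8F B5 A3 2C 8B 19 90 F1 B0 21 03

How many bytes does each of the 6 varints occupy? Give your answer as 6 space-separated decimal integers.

  byte[0]=0xCE cont=1 payload=0x4E=78: acc |= 78<<0 -> acc=78 shift=7
  byte[1]=0x88 cont=1 payload=0x08=8: acc |= 8<<7 -> acc=1102 shift=14
  byte[2]=0x4C cont=0 payload=0x4C=76: acc |= 76<<14 -> acc=1246286 shift=21 [end]
Varint 1: bytes[0:3] = CE 88 4C -> value 1246286 (3 byte(s))
  byte[3]=0xFE cont=1 payload=0x7E=126: acc |= 126<<0 -> acc=126 shift=7
  byte[4]=0xC3 cont=1 payload=0x43=67: acc |= 67<<7 -> acc=8702 shift=14
  byte[5]=0x03 cont=0 payload=0x03=3: acc |= 3<<14 -> acc=57854 shift=21 [end]
Varint 2: bytes[3:6] = FE C3 03 -> value 57854 (3 byte(s))
  byte[6]=0x8F cont=1 payload=0x0F=15: acc |= 15<<0 -> acc=15 shift=7
  byte[7]=0xB5 cont=1 payload=0x35=53: acc |= 53<<7 -> acc=6799 shift=14
  byte[8]=0xA3 cont=1 payload=0x23=35: acc |= 35<<14 -> acc=580239 shift=21
  byte[9]=0x2C cont=0 payload=0x2C=44: acc |= 44<<21 -> acc=92854927 shift=28 [end]
Varint 3: bytes[6:10] = 8F B5 A3 2C -> value 92854927 (4 byte(s))
  byte[10]=0x8B cont=1 payload=0x0B=11: acc |= 11<<0 -> acc=11 shift=7
  byte[11]=0x19 cont=0 payload=0x19=25: acc |= 25<<7 -> acc=3211 shift=14 [end]
Varint 4: bytes[10:12] = 8B 19 -> value 3211 (2 byte(s))
  byte[12]=0x90 cont=1 payload=0x10=16: acc |= 16<<0 -> acc=16 shift=7
  byte[13]=0xF1 cont=1 payload=0x71=113: acc |= 113<<7 -> acc=14480 shift=14
  byte[14]=0xB0 cont=1 payload=0x30=48: acc |= 48<<14 -> acc=800912 shift=21
  byte[15]=0x21 cont=0 payload=0x21=33: acc |= 33<<21 -> acc=70006928 shift=28 [end]
Varint 5: bytes[12:16] = 90 F1 B0 21 -> value 70006928 (4 byte(s))
  byte[16]=0x03 cont=0 payload=0x03=3: acc |= 3<<0 -> acc=3 shift=7 [end]
Varint 6: bytes[16:17] = 03 -> value 3 (1 byte(s))

Answer: 3 3 4 2 4 1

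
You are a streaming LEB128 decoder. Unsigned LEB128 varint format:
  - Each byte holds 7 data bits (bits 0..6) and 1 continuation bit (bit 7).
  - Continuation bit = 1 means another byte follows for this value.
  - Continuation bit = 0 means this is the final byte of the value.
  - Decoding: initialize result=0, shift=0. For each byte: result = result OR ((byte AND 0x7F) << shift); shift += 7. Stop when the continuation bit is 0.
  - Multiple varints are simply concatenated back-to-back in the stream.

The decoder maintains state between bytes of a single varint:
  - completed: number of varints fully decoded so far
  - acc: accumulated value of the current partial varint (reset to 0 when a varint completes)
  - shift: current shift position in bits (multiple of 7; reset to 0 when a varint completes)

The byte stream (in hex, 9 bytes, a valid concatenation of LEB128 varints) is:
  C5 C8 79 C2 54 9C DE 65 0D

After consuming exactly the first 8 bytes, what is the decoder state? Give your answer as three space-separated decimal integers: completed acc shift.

Answer: 3 0 0

Derivation:
byte[0]=0xC5 cont=1 payload=0x45: acc |= 69<<0 -> completed=0 acc=69 shift=7
byte[1]=0xC8 cont=1 payload=0x48: acc |= 72<<7 -> completed=0 acc=9285 shift=14
byte[2]=0x79 cont=0 payload=0x79: varint #1 complete (value=1991749); reset -> completed=1 acc=0 shift=0
byte[3]=0xC2 cont=1 payload=0x42: acc |= 66<<0 -> completed=1 acc=66 shift=7
byte[4]=0x54 cont=0 payload=0x54: varint #2 complete (value=10818); reset -> completed=2 acc=0 shift=0
byte[5]=0x9C cont=1 payload=0x1C: acc |= 28<<0 -> completed=2 acc=28 shift=7
byte[6]=0xDE cont=1 payload=0x5E: acc |= 94<<7 -> completed=2 acc=12060 shift=14
byte[7]=0x65 cont=0 payload=0x65: varint #3 complete (value=1666844); reset -> completed=3 acc=0 shift=0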